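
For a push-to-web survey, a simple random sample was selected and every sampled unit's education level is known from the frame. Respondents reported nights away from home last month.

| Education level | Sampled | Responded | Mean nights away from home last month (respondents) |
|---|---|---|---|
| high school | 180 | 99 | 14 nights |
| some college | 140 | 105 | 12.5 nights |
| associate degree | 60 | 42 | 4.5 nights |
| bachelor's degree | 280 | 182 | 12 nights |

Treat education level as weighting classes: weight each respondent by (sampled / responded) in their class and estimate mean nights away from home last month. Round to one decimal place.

Class response rates: high school 99/180 = 55%, some college 105/140 = 75%, associate degree 42/60 = 70%, bachelor's degree 182/280 = 65%.
With weight = n_sampled/n_responded per class, the weighted class total is n_sampled:
  high school: 180 × 14 = 2520
  some college: 140 × 12.5 = 1750
  associate degree: 60 × 4.5 = 270
  bachelor's degree: 280 × 12 = 3360
Adjusted estimate = 7900 / 660 = 11.9697 → 12.0.

12.0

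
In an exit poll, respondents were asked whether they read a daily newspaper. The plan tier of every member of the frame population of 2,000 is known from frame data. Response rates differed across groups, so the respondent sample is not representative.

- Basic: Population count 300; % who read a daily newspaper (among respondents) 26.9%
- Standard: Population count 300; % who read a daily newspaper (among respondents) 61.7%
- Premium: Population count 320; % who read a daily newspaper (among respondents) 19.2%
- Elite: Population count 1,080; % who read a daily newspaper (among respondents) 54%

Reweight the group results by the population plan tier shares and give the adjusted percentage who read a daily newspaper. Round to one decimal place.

45.5%

Each cell contributes population-share × respondent value:
  Basic: (300/2,000) × 26.9 = 4.035
  Standard: (300/2,000) × 61.7 = 9.255
  Premium: (320/2,000) × 19.2 = 3.072
  Elite: (1,080/2,000) × 54 = 29.16
Post-stratified estimate = 45.522 → 45.5%.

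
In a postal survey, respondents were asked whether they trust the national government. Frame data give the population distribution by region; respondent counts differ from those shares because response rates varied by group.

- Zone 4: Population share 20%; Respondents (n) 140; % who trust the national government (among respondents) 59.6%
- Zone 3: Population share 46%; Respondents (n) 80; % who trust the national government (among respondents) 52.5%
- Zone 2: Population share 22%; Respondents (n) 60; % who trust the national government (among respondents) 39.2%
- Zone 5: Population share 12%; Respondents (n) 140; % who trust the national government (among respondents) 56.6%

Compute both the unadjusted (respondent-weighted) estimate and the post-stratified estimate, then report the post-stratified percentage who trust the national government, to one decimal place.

51.5%

Naive respondent-only estimate (weights = respondent counts):
  (140/420)×59.6 + (80/420)×52.5 + (60/420)×39.2 + (140/420)×56.6 = 54.3333%
Post-stratifying to population shares instead:
  0.2×59.6 + 0.46×52.5 + 0.22×39.2 + 0.12×56.6 = 51.486%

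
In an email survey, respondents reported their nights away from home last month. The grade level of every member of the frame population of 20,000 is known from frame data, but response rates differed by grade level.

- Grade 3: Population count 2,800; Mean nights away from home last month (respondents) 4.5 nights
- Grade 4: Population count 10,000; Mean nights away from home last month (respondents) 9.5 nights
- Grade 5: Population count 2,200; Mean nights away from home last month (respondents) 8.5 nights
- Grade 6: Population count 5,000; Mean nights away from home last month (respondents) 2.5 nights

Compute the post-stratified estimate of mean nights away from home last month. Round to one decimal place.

6.9

Reweight to the known grade level distribution:
  Grade 3: (2,800/20,000) × 4.5 = 0.63
  Grade 4: (10,000/20,000) × 9.5 = 4.75
  Grade 5: (2,200/20,000) × 8.5 = 0.935
  Grade 6: (5,000/20,000) × 2.5 = 0.625
Post-stratified estimate = 6.94 → 6.9.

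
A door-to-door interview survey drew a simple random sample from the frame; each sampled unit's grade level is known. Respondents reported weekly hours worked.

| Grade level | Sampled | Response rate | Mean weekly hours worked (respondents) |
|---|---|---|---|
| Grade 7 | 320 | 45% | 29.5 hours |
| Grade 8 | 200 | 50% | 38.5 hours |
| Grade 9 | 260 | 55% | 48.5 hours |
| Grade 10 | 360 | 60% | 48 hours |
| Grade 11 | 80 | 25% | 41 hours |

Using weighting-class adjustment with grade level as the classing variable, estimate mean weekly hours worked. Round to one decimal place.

41.2

Inverse-response-rate weighting restores each class to its sampled count, so class totals weight by n_sampled:
  Grade 7: 320 × 29.5 = 9440
  Grade 8: 200 × 38.5 = 7700
  Grade 9: 260 × 48.5 = 12,610
  Grade 10: 360 × 48 = 17,280
  Grade 11: 80 × 41 = 3280
Adjusted estimate = 50,310 / 1,220 = 41.2377 → 41.2.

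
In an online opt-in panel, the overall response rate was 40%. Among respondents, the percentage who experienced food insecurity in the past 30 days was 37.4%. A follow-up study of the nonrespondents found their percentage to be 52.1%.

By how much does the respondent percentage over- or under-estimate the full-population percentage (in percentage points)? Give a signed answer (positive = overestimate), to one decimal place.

Nonresponse fraction = 1 − 0.4 = 0.6.
Bias = (nonresponse fraction) × (respondent percentage − nonrespondent percentage)
     = 0.6 × (37.4 − 52.1) = 0.6 × -14.7 = -8.82.

-8.8 percentage points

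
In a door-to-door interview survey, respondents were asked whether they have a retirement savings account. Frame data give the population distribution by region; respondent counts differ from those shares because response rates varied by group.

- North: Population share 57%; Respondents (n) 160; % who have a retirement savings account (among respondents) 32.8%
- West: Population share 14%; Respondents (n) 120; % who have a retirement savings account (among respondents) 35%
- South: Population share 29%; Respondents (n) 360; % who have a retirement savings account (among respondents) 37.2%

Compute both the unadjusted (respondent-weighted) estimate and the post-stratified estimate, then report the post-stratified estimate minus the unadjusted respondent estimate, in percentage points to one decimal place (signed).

-1.3 percentage points

Without adjustment, the pooled respondent share is:
  (160/640)×32.8 + (120/640)×35 + (360/640)×37.2 = 35.6875%
Post-stratified estimate weights by population shares:
  0.57×32.8 + 0.14×35 + 0.29×37.2 = 34.384%
Difference = 34.384 − 35.6875 = -1.3035 pp.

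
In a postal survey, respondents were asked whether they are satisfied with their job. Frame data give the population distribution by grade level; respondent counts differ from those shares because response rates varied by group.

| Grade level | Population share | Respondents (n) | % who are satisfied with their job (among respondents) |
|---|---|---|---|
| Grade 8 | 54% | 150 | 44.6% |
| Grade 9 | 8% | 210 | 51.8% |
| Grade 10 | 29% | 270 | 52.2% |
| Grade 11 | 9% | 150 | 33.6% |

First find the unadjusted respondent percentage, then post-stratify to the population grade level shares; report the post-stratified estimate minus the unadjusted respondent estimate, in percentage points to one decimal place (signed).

Without adjustment, the pooled respondent share is:
  (150/780)×44.6 + (210/780)×51.8 + (270/780)×52.2 + (150/780)×33.6 = 47.0538%
Post-stratified estimate weights by population shares:
  0.54×44.6 + 0.08×51.8 + 0.29×52.2 + 0.09×33.6 = 46.39%
Difference = 46.39 − 47.0538 = -0.6638 pp.

-0.7 percentage points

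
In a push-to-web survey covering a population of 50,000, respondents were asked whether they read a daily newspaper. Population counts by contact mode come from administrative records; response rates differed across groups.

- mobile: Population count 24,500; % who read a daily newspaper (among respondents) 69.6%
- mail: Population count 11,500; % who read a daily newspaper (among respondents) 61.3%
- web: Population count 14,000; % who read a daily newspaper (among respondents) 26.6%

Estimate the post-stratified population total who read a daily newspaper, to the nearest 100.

Apply each group's respondent rate to its population count:
  mobile: 24,500 × 69.6% = 17,052
  mail: 11,500 × 61.3% = 7049.5
  web: 14,000 × 26.6% = 3724
Estimated total = 27825.5 → 27,800.

27,800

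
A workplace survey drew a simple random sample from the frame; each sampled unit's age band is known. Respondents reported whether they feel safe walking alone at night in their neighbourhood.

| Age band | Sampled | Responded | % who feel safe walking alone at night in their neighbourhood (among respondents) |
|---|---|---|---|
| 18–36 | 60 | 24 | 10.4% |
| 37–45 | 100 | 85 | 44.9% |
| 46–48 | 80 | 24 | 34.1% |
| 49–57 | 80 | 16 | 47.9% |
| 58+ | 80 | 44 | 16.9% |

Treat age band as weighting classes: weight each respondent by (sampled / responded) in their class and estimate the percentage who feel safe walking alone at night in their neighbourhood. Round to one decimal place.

Class response rates: 18–36 24/60 = 40%, 37–45 85/100 = 85%, 46–48 24/80 = 30%, 49–57 16/80 = 20%, 58+ 44/80 = 55%.
Each respondent's weight = sampled/responded in their class; summing within a class gives n_sampled, so:
  18–36: 60 × 10.4 = 624
  37–45: 100 × 44.9 = 4490
  46–48: 80 × 34.1 = 2728
  49–57: 80 × 47.9 = 3832
  58+: 80 × 16.9 = 1352
Adjusted estimate = 13,026 / 400 = 32.565 → 32.6%.

32.6%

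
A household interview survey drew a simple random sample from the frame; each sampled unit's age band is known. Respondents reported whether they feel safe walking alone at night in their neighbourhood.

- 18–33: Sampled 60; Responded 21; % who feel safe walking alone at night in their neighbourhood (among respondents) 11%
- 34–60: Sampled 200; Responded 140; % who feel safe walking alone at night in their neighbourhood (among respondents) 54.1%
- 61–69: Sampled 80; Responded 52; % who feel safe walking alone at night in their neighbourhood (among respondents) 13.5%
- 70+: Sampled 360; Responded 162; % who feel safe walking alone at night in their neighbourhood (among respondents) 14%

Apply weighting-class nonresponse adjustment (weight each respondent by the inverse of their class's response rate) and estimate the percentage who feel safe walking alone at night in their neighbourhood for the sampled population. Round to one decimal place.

Class response rates: 18–33 21/60 = 35%, 34–60 140/200 = 70%, 61–69 52/80 = 65%, 70+ 162/360 = 45%.
Weighting each respondent by the inverse class response rate inflates each class back to its sampled size, so the class weight is n_sampled:
  18–33: 60 × 11 = 660
  34–60: 200 × 54.1 = 10,820
  61–69: 80 × 13.5 = 1080
  70+: 360 × 14 = 5040
Adjusted estimate = 17,600 / 700 = 25.1429 → 25.1%.

25.1%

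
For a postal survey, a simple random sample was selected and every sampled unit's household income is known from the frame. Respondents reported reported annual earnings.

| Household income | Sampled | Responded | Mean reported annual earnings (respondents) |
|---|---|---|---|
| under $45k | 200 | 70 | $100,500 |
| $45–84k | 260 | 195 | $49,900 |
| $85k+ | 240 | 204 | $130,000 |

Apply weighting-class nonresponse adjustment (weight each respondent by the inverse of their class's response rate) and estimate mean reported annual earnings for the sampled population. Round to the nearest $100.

Response rates by class: under $45k 70/200 = 35%, $45–84k 195/260 = 75%, $85k+ 204/240 = 85%.
With weight = n_sampled/n_responded per class, the weighted class total is n_sampled:
  under $45k: 200 × 100,500 = 20,100,000
  $45–84k: 260 × 49,900 = 12,974,000
  $85k+: 240 × 130,000 = 31,200,000
Adjusted estimate = 64,274,000 / 700 = 91,820 → $91,800.

$91,800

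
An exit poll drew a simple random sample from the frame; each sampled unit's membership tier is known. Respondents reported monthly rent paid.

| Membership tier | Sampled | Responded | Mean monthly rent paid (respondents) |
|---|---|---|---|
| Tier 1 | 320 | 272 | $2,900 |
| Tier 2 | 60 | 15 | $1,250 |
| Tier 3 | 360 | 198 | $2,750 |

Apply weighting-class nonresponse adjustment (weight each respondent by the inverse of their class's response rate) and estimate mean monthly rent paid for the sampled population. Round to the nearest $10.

Response rates by class: Tier 1 272/320 = 85%, Tier 2 15/60 = 25%, Tier 3 198/360 = 55%.
Weighting each respondent by the inverse class response rate inflates each class back to its sampled size, so the class weight is n_sampled:
  Tier 1: 320 × 2900 = 928,000
  Tier 2: 60 × 1250 = 75,000
  Tier 3: 360 × 2750 = 990,000
Adjusted estimate = 1,993,000 / 740 = 2693.24 → $2,690.

$2,690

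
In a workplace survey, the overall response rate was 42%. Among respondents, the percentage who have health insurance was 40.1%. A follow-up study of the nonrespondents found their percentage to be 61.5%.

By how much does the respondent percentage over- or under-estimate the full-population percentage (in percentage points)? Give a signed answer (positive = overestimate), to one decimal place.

-12.4 percentage points

Nonresponse fraction = 1 − 0.42 = 0.58.
Bias = (nonresponse fraction) × (respondent percentage − nonrespondent percentage)
     = 0.58 × (40.1 − 61.5) = 0.58 × -21.4 = -12.412.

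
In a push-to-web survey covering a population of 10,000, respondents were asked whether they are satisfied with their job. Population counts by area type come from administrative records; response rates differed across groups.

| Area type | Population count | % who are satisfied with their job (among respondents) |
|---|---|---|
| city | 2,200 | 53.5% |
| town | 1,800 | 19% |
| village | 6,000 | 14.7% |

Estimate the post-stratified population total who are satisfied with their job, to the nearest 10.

Each cell contributes its population count × the respondent rate:
  city: 2,200 × 53.5% = 1177
  town: 1,800 × 19% = 342
  village: 6,000 × 14.7% = 882
Estimated total = 2401 → 2,400.

2,400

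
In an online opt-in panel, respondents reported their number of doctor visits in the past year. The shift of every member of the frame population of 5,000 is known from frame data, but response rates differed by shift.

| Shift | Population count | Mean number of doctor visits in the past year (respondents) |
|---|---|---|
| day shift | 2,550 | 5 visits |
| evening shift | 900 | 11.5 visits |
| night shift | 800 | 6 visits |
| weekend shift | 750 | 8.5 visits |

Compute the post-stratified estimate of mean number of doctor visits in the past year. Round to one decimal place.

6.9

Reweight to the known shift distribution:
  day shift: (2,550/5,000) × 5 = 2.55
  evening shift: (900/5,000) × 11.5 = 2.07
  night shift: (800/5,000) × 6 = 0.96
  weekend shift: (750/5,000) × 8.5 = 1.275
Post-stratified estimate = 6.855 → 6.9.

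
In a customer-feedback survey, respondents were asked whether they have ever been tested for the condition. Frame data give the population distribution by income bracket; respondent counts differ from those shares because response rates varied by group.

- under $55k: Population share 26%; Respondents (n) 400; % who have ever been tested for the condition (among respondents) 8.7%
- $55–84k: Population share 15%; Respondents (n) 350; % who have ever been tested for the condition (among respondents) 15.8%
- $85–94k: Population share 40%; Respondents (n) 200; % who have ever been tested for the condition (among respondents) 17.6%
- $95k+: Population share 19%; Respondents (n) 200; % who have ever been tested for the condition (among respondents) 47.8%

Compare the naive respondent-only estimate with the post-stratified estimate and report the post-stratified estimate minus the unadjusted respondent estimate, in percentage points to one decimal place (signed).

Unadjusted (pooled respondent) estimate weights by respondent counts:
  (400/1150)×8.7 + (350/1150)×15.8 + (200/1150)×17.6 + (200/1150)×47.8 = 19.2087%
Post-stratified estimate weights by population shares:
  0.26×8.7 + 0.15×15.8 + 0.4×17.6 + 0.19×47.8 = 20.754%
Difference = 20.754 − 19.2087 = 1.5453 pp.

+1.5 percentage points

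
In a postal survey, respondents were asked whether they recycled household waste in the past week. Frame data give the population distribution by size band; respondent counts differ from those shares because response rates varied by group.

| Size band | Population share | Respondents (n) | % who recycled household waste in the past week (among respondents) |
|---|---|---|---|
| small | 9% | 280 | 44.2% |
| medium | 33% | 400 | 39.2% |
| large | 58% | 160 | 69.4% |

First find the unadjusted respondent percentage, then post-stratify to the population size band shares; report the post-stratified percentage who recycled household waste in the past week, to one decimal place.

57.2%

Without adjustment, the pooled respondent share is:
  (280/840)×44.2 + (400/840)×39.2 + (160/840)×69.4 = 46.619%
Reweighting by population size band shares:
  0.09×44.2 + 0.33×39.2 + 0.58×69.4 = 57.166%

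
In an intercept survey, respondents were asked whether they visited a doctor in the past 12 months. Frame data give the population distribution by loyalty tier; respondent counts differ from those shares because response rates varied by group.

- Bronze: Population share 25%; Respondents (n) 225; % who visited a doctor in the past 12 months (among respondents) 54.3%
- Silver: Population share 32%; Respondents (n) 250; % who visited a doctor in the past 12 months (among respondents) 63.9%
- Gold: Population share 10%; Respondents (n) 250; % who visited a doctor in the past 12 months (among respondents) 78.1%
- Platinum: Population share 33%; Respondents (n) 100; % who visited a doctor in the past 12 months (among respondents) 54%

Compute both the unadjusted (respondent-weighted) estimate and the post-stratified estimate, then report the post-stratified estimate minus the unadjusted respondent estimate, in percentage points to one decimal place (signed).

Unadjusted (pooled respondent) estimate weights by respondent counts:
  (225/825)×54.3 + (250/825)×63.9 + (250/825)×78.1 + (100/825)×54 = 64.3848%
Reweighting by population loyalty tier shares:
  0.25×54.3 + 0.32×63.9 + 0.1×78.1 + 0.33×54 = 59.653%
Difference = 59.653 − 64.3848 = -4.7318 pp.

-4.7 percentage points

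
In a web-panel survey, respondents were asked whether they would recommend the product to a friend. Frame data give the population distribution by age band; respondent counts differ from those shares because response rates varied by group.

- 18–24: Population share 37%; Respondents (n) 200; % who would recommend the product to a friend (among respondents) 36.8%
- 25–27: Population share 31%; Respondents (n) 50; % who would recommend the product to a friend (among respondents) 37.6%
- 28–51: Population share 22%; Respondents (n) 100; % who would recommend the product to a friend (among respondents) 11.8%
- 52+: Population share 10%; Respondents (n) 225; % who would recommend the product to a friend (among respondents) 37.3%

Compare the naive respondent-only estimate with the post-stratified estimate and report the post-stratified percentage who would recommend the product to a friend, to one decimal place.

31.6%

Unadjusted (pooled respondent) estimate weights by respondent counts:
  (200/575)×36.8 + (50/575)×37.6 + (100/575)×11.8 + (225/575)×37.3 = 32.7174%
Post-stratified estimate weights by population shares:
  0.37×36.8 + 0.31×37.6 + 0.22×11.8 + 0.1×37.3 = 31.598%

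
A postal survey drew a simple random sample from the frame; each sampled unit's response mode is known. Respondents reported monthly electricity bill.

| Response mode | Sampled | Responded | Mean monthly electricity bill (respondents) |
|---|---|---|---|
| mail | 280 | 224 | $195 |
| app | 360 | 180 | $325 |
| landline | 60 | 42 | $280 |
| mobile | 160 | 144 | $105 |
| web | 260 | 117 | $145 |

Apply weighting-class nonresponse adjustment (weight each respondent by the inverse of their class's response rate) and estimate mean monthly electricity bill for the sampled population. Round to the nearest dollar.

Response rates by class: mail 224/280 = 80%, app 180/360 = 50%, landline 42/60 = 70%, mobile 144/160 = 90%, web 117/260 = 45%.
Each respondent's weight = sampled/responded in their class; summing within a class gives n_sampled, so:
  mail: 280 × 195 = 54,600
  app: 360 × 325 = 117,000
  landline: 60 × 280 = 16,800
  mobile: 160 × 105 = 16,800
  web: 260 × 145 = 37,700
Adjusted estimate = 242,900 / 1,120 = 216.875 → $217.

$217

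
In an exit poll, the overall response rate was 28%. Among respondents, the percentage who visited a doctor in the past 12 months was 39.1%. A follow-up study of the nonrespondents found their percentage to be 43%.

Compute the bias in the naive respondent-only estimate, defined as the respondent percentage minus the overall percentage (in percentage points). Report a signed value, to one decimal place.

Nonresponse fraction = 1 − 0.28 = 0.72.
Bias = (nonresponse fraction) × (respondent percentage − nonrespondent percentage)
     = 0.72 × (39.1 − 43) = 0.72 × -3.9 = -2.808.

-2.8 percentage points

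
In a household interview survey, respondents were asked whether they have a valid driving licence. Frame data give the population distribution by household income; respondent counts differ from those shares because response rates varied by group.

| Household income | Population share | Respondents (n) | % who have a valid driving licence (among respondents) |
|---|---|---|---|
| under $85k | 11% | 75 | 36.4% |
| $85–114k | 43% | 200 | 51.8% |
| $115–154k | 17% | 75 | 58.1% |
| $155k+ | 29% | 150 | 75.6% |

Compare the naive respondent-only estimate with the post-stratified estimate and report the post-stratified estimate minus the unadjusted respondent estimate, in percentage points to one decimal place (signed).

Naive respondent-only estimate (weights = respondent counts):
  (75/500)×36.4 + (200/500)×51.8 + (75/500)×58.1 + (150/500)×75.6 = 57.575%
Post-stratifying to population shares instead:
  0.11×36.4 + 0.43×51.8 + 0.17×58.1 + 0.29×75.6 = 58.079%
Difference = 58.079 − 57.575 = 0.504 pp.

+0.5 percentage points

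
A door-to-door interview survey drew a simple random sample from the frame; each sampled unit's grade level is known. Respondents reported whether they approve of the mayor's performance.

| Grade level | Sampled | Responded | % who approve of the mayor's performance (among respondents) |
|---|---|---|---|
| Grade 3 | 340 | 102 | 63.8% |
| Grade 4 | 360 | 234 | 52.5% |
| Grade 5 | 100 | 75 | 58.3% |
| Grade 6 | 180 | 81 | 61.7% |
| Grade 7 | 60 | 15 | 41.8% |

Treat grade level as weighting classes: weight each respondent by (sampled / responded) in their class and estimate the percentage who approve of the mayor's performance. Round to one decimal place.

Class response rates: Grade 3 102/340 = 30%, Grade 4 234/360 = 65%, Grade 5 75/100 = 75%, Grade 6 81/180 = 45%, Grade 7 15/60 = 25%.
With weight = n_sampled/n_responded per class, the weighted class total is n_sampled:
  Grade 3: 340 × 63.8 = 21,692
  Grade 4: 360 × 52.5 = 18,900
  Grade 5: 100 × 58.3 = 5830
  Grade 6: 180 × 61.7 = 11,106
  Grade 7: 60 × 41.8 = 2508
Adjusted estimate = 60,036 / 1,040 = 57.7269 → 57.7%.

57.7%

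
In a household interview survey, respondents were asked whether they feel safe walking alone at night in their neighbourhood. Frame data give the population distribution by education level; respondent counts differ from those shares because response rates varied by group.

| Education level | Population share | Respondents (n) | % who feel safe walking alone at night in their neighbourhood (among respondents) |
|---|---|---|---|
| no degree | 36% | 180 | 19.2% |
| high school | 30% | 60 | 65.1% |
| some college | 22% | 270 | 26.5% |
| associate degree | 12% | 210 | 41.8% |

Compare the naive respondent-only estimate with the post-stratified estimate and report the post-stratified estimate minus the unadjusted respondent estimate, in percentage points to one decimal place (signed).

Without adjustment, the pooled respondent share is:
  (180/720)×19.2 + (60/720)×65.1 + (270/720)×26.5 + (210/720)×41.8 = 32.3542%
Post-stratifying to population shares instead:
  0.36×19.2 + 0.3×65.1 + 0.22×26.5 + 0.12×41.8 = 37.288%
Difference = 37.288 − 32.3542 = 4.9338 pp.

+4.9 percentage points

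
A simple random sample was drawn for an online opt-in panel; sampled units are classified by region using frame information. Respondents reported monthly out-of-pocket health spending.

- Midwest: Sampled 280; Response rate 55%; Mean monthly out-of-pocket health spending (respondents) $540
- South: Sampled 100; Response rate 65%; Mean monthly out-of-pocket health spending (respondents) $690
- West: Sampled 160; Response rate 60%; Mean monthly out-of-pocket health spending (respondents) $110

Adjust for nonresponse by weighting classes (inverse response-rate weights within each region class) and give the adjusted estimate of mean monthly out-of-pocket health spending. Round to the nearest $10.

$440

Each respondent's weight = sampled/responded in their class; summing within a class gives n_sampled, so:
  Midwest: 280 × 540 = 151,200
  South: 100 × 690 = 69,000
  West: 160 × 110 = 17,600
Adjusted estimate = 237,800 / 540 = 440.37 → $440.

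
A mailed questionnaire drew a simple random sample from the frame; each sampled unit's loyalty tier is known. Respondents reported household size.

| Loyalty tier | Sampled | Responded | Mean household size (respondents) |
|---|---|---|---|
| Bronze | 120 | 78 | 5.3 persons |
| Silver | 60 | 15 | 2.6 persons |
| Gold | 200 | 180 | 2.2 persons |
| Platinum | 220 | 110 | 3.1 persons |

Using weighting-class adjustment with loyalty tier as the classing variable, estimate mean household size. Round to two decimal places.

Response rates by class: Bronze 78/120 = 65%, Silver 15/60 = 25%, Gold 180/200 = 90%, Platinum 110/220 = 50%.
Weighting each respondent by the inverse class response rate inflates each class back to its sampled size, so the class weight is n_sampled:
  Bronze: 120 × 5.3 = 636
  Silver: 60 × 2.6 = 156
  Gold: 200 × 2.2 = 440
  Platinum: 220 × 3.1 = 682
Adjusted estimate = 1914 / 600 = 3.19 → 3.19.

3.19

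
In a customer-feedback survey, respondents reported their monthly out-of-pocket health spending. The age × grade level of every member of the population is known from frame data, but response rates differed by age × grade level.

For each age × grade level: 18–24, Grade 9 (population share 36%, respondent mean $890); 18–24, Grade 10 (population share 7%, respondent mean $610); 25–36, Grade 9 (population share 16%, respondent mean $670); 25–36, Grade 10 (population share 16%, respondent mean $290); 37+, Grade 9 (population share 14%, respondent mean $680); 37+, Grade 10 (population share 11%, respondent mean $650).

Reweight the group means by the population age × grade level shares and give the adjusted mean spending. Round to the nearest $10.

$680

Reweight to the known age × grade level distribution:
  18–24, Grade 9: 0.36 × 890 = 320.4
  18–24, Grade 10: 0.07 × 610 = 42.7
  25–36, Grade 9: 0.16 × 670 = 107.2
  25–36, Grade 10: 0.16 × 290 = 46.4
  37+, Grade 9: 0.14 × 680 = 95.2
  37+, Grade 10: 0.11 × 650 = 71.5
Post-stratified estimate = 683.4 → $680.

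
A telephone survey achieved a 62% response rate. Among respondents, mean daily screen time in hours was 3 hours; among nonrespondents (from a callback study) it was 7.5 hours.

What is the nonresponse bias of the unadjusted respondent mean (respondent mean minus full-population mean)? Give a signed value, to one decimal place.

-1.7

Nonresponse fraction = 1 − 0.62 = 0.38.
Bias = (nonresponse fraction) × (respondent mean − nonrespondent mean)
     = 0.38 × (3 − 7.5) = 0.38 × -4.5 = -1.71.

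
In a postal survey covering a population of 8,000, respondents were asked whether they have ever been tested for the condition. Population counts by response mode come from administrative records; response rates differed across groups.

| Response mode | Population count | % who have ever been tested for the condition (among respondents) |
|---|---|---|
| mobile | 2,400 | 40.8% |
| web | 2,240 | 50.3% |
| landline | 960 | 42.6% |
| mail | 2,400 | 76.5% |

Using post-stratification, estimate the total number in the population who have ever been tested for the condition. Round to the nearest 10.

4,350

Apply each group's respondent rate to its population count:
  mobile: 2,400 × 40.8% = 979.2
  web: 2,240 × 50.3% = 1126.72
  landline: 960 × 42.6% = 408.96
  mail: 2,400 × 76.5% = 1836
Estimated total = 4350.88 → 4,350.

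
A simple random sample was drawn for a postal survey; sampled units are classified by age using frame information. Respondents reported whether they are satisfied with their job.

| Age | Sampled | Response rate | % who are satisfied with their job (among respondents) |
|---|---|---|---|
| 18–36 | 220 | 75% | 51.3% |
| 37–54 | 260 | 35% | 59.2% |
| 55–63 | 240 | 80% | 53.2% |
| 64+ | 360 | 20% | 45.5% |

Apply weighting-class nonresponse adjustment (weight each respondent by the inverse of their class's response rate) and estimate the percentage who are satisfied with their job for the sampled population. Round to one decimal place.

51.7%

With weight = n_sampled/n_responded per class, the weighted class total is n_sampled:
  18–36: 220 × 51.3 = 11,286
  37–54: 260 × 59.2 = 15,392
  55–63: 240 × 53.2 = 12,768
  64+: 360 × 45.5 = 16,380
Adjusted estimate = 55,826 / 1,080 = 51.6907 → 51.7%.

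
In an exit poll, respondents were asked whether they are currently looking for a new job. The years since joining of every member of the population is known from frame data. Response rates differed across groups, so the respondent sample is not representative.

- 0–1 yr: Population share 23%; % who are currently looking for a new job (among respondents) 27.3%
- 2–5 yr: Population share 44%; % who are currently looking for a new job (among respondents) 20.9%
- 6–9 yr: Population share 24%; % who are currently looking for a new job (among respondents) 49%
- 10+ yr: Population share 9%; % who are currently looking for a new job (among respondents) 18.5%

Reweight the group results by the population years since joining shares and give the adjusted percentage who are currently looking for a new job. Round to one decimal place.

28.9%

Reweight to the known years since joining distribution:
  0–1 yr: 0.23 × 27.3 = 6.279
  2–5 yr: 0.44 × 20.9 = 9.196
  6–9 yr: 0.24 × 49 = 11.76
  10+ yr: 0.09 × 18.5 = 1.665
Post-stratified estimate = 28.9 → 28.9%.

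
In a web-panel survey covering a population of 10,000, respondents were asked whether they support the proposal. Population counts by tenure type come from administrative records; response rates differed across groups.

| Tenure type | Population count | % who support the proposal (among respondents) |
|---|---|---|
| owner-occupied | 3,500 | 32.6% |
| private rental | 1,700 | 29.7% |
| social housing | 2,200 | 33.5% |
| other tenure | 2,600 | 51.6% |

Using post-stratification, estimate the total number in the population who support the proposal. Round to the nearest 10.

Each cell contributes its population count × the respondent rate:
  owner-occupied: 3,500 × 32.6% = 1141
  private rental: 1,700 × 29.7% = 504.9
  social housing: 2,200 × 33.5% = 737
  other tenure: 2,600 × 51.6% = 1341.6
Estimated total = 3724.5 → 3,720.

3,720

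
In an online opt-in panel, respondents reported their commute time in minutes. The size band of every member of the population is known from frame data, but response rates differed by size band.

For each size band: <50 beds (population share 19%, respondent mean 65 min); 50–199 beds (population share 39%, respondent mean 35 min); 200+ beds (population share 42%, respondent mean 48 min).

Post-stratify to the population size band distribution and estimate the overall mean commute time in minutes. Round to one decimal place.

46.2

Each cell contributes population-share × respondent value:
  <50 beds: 0.19 × 65 = 12.35
  50–199 beds: 0.39 × 35 = 13.65
  200+ beds: 0.42 × 48 = 20.16
Post-stratified estimate = 46.16 → 46.2.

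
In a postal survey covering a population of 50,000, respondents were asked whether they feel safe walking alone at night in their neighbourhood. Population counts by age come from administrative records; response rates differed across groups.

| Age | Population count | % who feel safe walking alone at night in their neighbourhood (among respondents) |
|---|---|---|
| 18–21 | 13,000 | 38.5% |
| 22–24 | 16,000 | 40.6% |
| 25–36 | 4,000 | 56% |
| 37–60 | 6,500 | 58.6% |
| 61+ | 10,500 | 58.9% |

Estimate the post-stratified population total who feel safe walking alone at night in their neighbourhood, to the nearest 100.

23,700

Each cell contributes its population count × the respondent rate:
  18–21: 13,000 × 38.5% = 5005
  22–24: 16,000 × 40.6% = 6496
  25–36: 4,000 × 56% = 2240
  37–60: 6,500 × 58.6% = 3809
  61+: 10,500 × 58.9% = 6184.5
Estimated total = 23734.5 → 23,700.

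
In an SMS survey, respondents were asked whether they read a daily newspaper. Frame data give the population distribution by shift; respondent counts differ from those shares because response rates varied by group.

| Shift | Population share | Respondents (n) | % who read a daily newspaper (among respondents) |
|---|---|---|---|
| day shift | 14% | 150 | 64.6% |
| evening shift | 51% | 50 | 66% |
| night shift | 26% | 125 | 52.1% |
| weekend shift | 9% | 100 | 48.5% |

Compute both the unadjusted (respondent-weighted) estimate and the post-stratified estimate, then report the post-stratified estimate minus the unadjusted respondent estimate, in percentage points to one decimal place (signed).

Without adjustment, the pooled respondent share is:
  (150/425)×64.6 + (50/425)×66 + (125/425)×52.1 + (100/425)×48.5 = 57.3%
Post-stratifying to population shares instead:
  0.14×64.6 + 0.51×66 + 0.26×52.1 + 0.09×48.5 = 60.615%
Difference = 60.615 − 57.3 = 3.315 pp.

+3.3 percentage points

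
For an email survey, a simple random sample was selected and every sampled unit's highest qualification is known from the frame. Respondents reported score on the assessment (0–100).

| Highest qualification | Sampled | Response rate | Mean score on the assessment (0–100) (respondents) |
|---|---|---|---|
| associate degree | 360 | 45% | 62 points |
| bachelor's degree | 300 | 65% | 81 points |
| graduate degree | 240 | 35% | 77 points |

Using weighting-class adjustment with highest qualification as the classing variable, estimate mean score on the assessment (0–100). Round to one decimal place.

72.3

With weight = n_sampled/n_responded per class, the weighted class total is n_sampled:
  associate degree: 360 × 62 = 22,320
  bachelor's degree: 300 × 81 = 24,300
  graduate degree: 240 × 77 = 18,480
Adjusted estimate = 65,100 / 900 = 72.3333 → 72.3.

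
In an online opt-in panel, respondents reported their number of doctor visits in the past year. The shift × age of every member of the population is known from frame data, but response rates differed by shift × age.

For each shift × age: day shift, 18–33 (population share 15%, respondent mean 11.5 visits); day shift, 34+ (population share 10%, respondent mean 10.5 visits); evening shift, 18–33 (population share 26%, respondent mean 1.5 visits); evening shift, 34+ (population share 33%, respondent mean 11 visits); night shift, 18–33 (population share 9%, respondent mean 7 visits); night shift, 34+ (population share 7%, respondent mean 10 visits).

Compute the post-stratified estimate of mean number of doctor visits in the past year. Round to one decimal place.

Reweight to the known shift × age distribution:
  day shift, 18–33: 0.15 × 11.5 = 1.725
  day shift, 34+: 0.1 × 10.5 = 1.05
  evening shift, 18–33: 0.26 × 1.5 = 0.39
  evening shift, 34+: 0.33 × 11 = 3.63
  night shift, 18–33: 0.09 × 7 = 0.63
  night shift, 34+: 0.07 × 10 = 0.7
Post-stratified estimate = 8.125 → 8.1.

8.1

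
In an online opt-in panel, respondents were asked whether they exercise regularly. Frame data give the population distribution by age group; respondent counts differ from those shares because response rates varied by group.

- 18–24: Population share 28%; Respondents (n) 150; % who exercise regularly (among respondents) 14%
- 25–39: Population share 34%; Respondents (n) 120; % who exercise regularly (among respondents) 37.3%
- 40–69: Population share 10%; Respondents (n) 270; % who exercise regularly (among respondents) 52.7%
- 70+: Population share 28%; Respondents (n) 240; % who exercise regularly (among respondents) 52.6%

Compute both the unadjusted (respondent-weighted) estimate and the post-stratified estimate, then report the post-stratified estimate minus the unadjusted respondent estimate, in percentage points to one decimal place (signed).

Without adjustment, the pooled respondent share is:
  (150/780)×14 + (120/780)×37.3 + (270/780)×52.7 + (240/780)×52.6 = 42.8577%
Post-stratifying to population shares instead:
  0.28×14 + 0.34×37.3 + 0.1×52.7 + 0.28×52.6 = 36.6%
Difference = 36.6 − 42.8577 = -6.2577 pp.

-6.3 percentage points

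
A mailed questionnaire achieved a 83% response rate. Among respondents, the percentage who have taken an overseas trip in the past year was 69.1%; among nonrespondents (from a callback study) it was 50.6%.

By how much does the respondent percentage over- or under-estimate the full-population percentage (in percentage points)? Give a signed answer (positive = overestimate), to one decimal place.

Nonresponse fraction = 1 − 0.83 = 0.17.
Bias = (nonresponse fraction) × (respondent percentage − nonrespondent percentage)
     = 0.17 × (69.1 − 50.6) = 0.17 × 18.5 = 3.145.

+3.1 percentage points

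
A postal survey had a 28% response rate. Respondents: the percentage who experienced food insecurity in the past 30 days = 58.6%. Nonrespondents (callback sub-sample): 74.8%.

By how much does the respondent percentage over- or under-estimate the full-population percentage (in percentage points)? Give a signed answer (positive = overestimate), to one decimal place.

Nonresponse fraction = 1 − 0.28 = 0.72.
Bias = (nonresponse fraction) × (respondent percentage − nonrespondent percentage)
     = 0.72 × (58.6 − 74.8) = 0.72 × -16.2 = -11.664.

-11.7 percentage points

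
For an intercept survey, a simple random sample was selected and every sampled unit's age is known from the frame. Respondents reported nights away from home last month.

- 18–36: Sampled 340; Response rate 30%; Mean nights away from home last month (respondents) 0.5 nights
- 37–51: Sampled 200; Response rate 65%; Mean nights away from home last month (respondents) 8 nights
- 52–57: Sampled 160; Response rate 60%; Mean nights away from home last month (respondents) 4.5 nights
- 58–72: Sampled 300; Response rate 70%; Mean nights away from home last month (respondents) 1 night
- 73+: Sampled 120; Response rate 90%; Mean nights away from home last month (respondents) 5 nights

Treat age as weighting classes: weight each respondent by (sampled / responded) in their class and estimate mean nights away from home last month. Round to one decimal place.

3.0

Weighting each respondent by the inverse class response rate inflates each class back to its sampled size, so the class weight is n_sampled:
  18–36: 340 × 0.5 = 170
  37–51: 200 × 8 = 1600
  52–57: 160 × 4.5 = 720
  58–72: 300 × 1 = 300
  73+: 120 × 5 = 600
Adjusted estimate = 3390 / 1,120 = 3.02679 → 3.0.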